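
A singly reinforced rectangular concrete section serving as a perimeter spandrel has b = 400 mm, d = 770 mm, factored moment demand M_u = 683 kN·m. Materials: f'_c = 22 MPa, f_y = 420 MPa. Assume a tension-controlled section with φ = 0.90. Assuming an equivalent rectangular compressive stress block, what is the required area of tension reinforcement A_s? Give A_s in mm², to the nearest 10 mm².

A_s ≈ 2590 mm²

M_n = M_u/φ = 683/0.90 = 758.889 kN·m.
With M_n = 0.85 f'_c a b (d − a/2), solve the quadratic for a:
a = d − √(d² − 2M_n/(0.85 f'_c b)) = 770 − √(770² − 2 × 758.889×10⁶/(0.85 × 22 × 400)) = 145.51 mm.
A_s = 0.85 f'_c a b / f_y = 0.85 × 22 × 145.51 × 400 / 420 = 2591.5 mm².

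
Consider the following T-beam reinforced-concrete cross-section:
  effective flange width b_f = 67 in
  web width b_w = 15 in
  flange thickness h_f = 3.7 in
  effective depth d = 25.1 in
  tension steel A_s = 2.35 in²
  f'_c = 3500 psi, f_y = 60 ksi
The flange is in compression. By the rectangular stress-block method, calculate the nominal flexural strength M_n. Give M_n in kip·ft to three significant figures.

Tension: T = A_s f_y = 2.35 × 60 = 141 kips.
Try a within the flange: a = T/(0.85 f'_c b_f) = 141/(0.85 × 3.5 × 67) = 0.707 in.
Since a = 0.707 ≤ h_f = 3.7 in, the stress block lies entirely in the flange; analyse as a rectangular beam of width b_f.
M_n = T(d − a/2) = 141 × (25.1 − 0.3535) = 3489.3 kip·in.
M_n = 3489.3/12 = 290.78 kip·ft.

M_n ≈ 291 kip·ft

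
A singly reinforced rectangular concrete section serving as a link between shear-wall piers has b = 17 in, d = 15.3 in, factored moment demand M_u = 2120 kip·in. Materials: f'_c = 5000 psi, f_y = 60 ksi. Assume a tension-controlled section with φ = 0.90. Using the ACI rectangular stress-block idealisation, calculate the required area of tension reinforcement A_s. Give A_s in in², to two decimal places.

A_s ≈ 2.77 in²

M_n = M_u/φ = 2120/0.90 = 2355.56 kip·in.
From M_n = 0.85 f'_c a b (d − a/2):
a = d − √(d² − 2M_n/(0.85 f'_c b)) = 15.3 − √(15.3² − 2 × 2355.56/(0.85 × 5 × 17)) = 2.304 in.
A_s = 0.85 f'_c a b / f_y = 0.85 × 5 × 2.304 × 17 / 60 = 2.774 in².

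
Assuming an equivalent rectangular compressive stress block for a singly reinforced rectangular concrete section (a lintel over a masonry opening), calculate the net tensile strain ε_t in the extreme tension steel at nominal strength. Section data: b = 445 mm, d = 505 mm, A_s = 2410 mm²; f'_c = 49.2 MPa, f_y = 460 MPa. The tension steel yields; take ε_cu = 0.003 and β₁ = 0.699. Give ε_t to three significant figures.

a = A_s f_y/(0.85 f'_c b) = 59.57 mm.
β₁ = 0.699, so c = a/β₁ = 59.57/0.699 = 85.22 mm.
From the linear strain diagram with ε_cu = 0.003: ε_t = 0.003 (d − c)/c = 0.003 × (505 − 85.22)/85.22 = 0.0148.
Since ε_t ≥ 0.005, the section is tension-controlled.

ε_t ≈ 0.0148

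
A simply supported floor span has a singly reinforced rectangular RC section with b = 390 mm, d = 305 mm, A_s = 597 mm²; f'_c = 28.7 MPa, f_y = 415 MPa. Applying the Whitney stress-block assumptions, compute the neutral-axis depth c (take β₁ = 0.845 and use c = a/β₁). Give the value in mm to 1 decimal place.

T = A_s f_y = 597 × 415 = 247755 N = 247.755 kN.
Setting C = 0.85 f'_c a b equal to T: a = 247755/(0.85 × 28.7 × 390) = 26.041 mm.
With β₁ = 0.845, c = a/β₁ = 26.041/0.845 = 30.8 mm.

c ≈ 30.8 mm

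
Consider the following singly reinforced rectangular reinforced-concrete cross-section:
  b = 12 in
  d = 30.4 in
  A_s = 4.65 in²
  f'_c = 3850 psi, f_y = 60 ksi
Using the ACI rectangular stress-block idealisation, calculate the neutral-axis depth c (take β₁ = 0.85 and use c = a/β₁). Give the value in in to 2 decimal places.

T = A_s f_y = 4.65 × 60 = 279 kips.
a = T/(0.85 f'_c b) = 279/(0.85 × 3.85 × 12) = 7.1047 in.
With β₁ = 0.85, c = a/β₁ = 7.1047/0.85 = 8.36 in.

c ≈ 8.36 in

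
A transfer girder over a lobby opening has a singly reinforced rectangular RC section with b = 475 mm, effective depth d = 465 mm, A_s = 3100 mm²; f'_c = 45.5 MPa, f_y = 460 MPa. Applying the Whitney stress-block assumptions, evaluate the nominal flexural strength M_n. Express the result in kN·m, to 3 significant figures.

T = A_s f_y = 3100 × 460 = 1426000 N = 1426 kN.
From C = T: a = T/(0.85 f'_c b) = 1426000/(0.85 × 45.5 × 475) = 77.62 mm.
M_n = T(d − a/2) = 1426 kN × (465 − 38.81) mm = 607.75 kN·m.

M_n ≈ 608 kN·m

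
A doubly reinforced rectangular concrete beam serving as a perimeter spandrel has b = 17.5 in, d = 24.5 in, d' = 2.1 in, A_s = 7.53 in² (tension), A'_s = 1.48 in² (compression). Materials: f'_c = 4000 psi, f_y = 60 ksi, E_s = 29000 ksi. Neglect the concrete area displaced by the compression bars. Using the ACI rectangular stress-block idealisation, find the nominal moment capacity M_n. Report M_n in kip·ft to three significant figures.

Assume both steels yield.
a = (A_s − A'_s) f_y/(0.85 f'_c b) = (7.53 − 1.48) × 60/(0.85 × 4 × 17.5) = 6.101 in.
c = a/β₁ = 6.101/0.85 = 7.178 in; ε'_s = 0.003(c − d')/c = 0.0021 ≥ ε_y = 0.0021, so the compression steel yields.
M_n = (A_s − A'_s) f_y (d − a/2) + A'_s f_y (d − d') = 363 × (24.5 − 3.0505) + 88.8 × (24.5 − 2.1) = 7786.2 + 1989.1 = 9775.3 kip·in = 9775.3/12 = 814.61 kip·ft.

M_n ≈ 815 kip·ft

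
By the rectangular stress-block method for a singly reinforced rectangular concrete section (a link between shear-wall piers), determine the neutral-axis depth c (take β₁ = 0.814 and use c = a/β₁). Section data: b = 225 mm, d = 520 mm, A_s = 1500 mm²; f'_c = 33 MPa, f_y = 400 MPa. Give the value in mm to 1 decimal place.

c ≈ 116.8 mm

T = A_s f_y = 1500 × 400 = 600000 N = 600 kN.
Setting C = 0.85 f'_c a b equal to T: a = 600000/(0.85 × 33 × 225) = 95.068 mm.
With β₁ = 0.814, c = a/β₁ = 95.068/0.814 = 116.8 mm.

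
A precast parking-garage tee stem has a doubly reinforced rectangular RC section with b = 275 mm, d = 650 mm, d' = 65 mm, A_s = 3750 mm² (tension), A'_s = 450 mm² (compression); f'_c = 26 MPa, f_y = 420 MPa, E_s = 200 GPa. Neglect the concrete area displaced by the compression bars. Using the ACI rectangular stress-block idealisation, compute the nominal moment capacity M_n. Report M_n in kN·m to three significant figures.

Assume both tension and compression steel yield.
Net tension couple steel: A_s − A'_s = 3300 mm².
a = (A_s − A'_s) f_y / (0.85 f'_c b) = 1386000/(0.85 × 26 × 275) = 228.05 mm.
c = a/β₁ = 228.05/0.85 = 268.29 mm; ε'_s = 0.003(c − d')/c = 0.0023 ≥ f_y/E_s = 0.0021, so compression steel does yield.
M_n = (A_s − A'_s) f_y (d − a/2) + A'_s f_y (d − d') = [1386000 × (650 − 114.025) + 189000 × (650 − 65)] × 10⁻⁶ = 742.86 + 110.57 = 853.43 kN·m.

M_n ≈ 853 kN·m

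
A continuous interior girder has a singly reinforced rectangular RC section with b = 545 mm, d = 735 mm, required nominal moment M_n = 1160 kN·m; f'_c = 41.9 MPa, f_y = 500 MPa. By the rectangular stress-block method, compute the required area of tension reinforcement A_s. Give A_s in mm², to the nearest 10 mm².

A_s ≈ 3350 mm²

With M_n = 0.85 f'_c a b (d − a/2), solve the quadratic for a:
a = d − √(d² − 2M_n/(0.85 f'_c b)) = 735 − √(735² − 2 × 1160×10⁶/(0.85 × 41.9 × 545)) = 86.39 mm.
A_s = 0.85 f'_c a b / f_y = 0.85 × 41.9 × 86.39 × 545 / 500 = 3353.7 mm².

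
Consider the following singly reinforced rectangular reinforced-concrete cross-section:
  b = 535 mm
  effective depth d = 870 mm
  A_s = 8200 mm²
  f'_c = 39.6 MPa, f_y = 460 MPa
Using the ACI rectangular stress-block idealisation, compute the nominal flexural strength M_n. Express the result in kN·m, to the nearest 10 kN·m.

T = A_s f_y = 8200 × 460 = 3772000 N = 3772 kN.
From C = T: a = T/(0.85 f'_c b) = 3772000/(0.85 × 39.6 × 535) = 209.46 mm.
M_n = T(d − a/2) = 3772 kN × (870 − 104.73) mm = 2886.60 kN·m.

M_n ≈ 2890 kN·m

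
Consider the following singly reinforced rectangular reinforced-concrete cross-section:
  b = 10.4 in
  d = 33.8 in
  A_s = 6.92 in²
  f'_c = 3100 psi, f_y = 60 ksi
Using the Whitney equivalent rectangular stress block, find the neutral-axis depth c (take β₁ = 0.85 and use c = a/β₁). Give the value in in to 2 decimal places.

T = A_s f_y = 6.92 × 60 = 415.2 kips.
a = T/(0.85 f'_c b) = 415.2/(0.85 × 3.1 × 10.4) = 15.1511 in.
With β₁ = 0.85, c = a/β₁ = 15.1511/0.85 = 17.82 in.

c ≈ 17.82 in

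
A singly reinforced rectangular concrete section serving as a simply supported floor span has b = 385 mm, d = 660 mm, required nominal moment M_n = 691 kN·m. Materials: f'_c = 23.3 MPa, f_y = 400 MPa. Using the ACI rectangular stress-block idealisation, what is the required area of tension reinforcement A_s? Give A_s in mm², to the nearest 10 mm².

A_s ≈ 2970 mm²

With M_n = 0.85 f'_c a b (d − a/2), solve the quadratic for a:
a = d − √(d² − 2M_n/(0.85 f'_c b)) = 660 − √(660² − 2 × 691×10⁶/(0.85 × 23.3 × 385)) = 155.67 mm.
A_s = 0.85 f'_c a b / f_y = 0.85 × 23.3 × 155.67 × 385 / 400 = 2967.4 mm².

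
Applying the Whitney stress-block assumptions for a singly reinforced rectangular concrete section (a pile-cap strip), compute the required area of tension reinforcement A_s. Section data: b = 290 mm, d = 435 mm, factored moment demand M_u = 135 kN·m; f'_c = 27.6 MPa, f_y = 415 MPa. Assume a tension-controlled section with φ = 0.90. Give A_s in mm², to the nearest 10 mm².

A_s ≈ 890 mm²

M_n = M_u/φ = 135/0.90 = 150 kN·m.
With M_n = 0.85 f'_c a b (d − a/2), solve the quadratic for a:
a = d − √(d² − 2M_n/(0.85 f'_c b)) = 435 − √(435² − 2 × 150×10⁶/(0.85 × 27.6 × 290)) = 54.04 mm.
A_s = 0.85 f'_c a b / f_y = 0.85 × 27.6 × 54.04 × 290 / 415 = 885.9 mm².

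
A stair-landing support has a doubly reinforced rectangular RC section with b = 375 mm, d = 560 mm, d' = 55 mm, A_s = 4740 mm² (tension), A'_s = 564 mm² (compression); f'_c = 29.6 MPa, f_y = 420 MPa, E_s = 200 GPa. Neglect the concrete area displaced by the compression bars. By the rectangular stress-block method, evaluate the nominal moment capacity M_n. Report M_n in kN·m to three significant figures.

M_n ≈ 939 kN·m

Assume both tension and compression steel yield.
Net tension couple steel: A_s − A'_s = 4176 mm².
a = (A_s − A'_s) f_y / (0.85 f'_c b) = 1753920/(0.85 × 29.6 × 375) = 185.90 mm.
c = a/β₁ = 185.90/0.839 = 221.57 mm; ε'_s = 0.003(c − d')/c = 0.0023 ≥ f_y/E_s = 0.0021, so compression steel does yield.
M_n = (A_s − A'_s) f_y (d − a/2) + A'_s f_y (d − d') = [1753920 × (560 − 92.95) + 236880 × (560 − 55)] × 10⁻⁶ = 819.17 + 119.62 = 938.79 kN·m.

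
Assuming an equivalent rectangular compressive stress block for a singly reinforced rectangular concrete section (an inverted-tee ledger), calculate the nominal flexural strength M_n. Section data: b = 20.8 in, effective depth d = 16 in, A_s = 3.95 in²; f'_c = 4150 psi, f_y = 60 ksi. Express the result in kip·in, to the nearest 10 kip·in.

T = A_s f_y = 3.95 × 60 = 237 kips.
a = T/(0.85 f'_c b) = 237/(0.85 × 4.15 × 20.8) = 3.230 in.
M_n = T(d − a/2) = 237 × (16 − 1.615) = 3409.2 kip·in.

M_n ≈ 3410 kip·in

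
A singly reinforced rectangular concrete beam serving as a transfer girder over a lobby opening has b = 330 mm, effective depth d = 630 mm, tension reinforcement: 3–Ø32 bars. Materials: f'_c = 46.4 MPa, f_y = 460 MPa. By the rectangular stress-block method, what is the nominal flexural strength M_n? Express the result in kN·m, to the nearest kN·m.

A_s = 3 × 804 = 2412 mm².
T = A_s f_y = 2412 × 460 = 1109520 N = 1109.52 kN.
From C = T: a = T/(0.85 f'_c b) = 1109520/(0.85 × 46.4 × 330) = 85.25 mm.
M_n = T(d − a/2) = 1109.52 kN × (630 − 42.625) mm = 651.70 kN·m.

M_n ≈ 652 kN·m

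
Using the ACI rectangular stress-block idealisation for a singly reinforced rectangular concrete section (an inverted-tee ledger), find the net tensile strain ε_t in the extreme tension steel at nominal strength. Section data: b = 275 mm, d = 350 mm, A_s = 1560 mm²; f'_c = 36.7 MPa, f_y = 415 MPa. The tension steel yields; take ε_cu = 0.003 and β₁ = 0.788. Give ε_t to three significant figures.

ε_t ≈ 0.00796

a = A_s f_y/(0.85 f'_c b) = 75.47 mm.
β₁ = 0.788, so c = a/β₁ = 75.47/0.788 = 95.77 mm.
From the linear strain diagram with ε_cu = 0.003: ε_t = 0.003 (d − c)/c = 0.003 × (350 − 95.77)/95.77 = 0.00796.
Since ε_t ≥ 0.005, the section is tension-controlled.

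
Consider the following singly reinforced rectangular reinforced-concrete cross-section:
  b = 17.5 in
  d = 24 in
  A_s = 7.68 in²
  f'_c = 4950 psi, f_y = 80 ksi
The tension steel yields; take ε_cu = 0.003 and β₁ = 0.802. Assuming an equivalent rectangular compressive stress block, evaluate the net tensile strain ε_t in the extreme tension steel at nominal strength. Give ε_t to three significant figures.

ε_t ≈ 0.00392

a = A_s f_y/(0.85 f'_c b) = 8.344 in.
β₁ = 0.802, so c = a/β₁ = 8.344/0.802 = 10.404 in.
From the linear strain diagram with ε_cu = 0.003: ε_t = 0.003 (d − c)/c = 0.003 × (24 − 10.404)/10.404 = 0.00392.
ε_t < 0.004 — the section is over-reinforced for flexure under ACI limits.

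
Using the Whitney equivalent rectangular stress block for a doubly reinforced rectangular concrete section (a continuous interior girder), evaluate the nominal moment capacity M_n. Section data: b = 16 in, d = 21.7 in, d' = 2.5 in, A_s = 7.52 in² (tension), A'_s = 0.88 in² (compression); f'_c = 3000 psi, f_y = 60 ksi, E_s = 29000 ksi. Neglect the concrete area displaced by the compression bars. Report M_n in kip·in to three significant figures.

M_n ≈ 7710 kip·in

Assume both steels yield.
a = (A_s − A'_s) f_y/(0.85 f'_c b) = (7.52 − 0.88) × 60/(0.85 × 3 × 16) = 9.765 in.
c = a/β₁ = 9.765/0.85 = 11.488 in; ε'_s = 0.003(c − d')/c = 0.0023 ≥ ε_y = 0.0021, so the compression steel yields.
M_n = (A_s − A'_s) f_y (d − a/2) + A'_s f_y (d − d') = 398.4 × (21.7 − 4.8825) + 52.8 × (21.7 − 2.5) = 6700.1 + 1013.8 = 7713.9 kip·in.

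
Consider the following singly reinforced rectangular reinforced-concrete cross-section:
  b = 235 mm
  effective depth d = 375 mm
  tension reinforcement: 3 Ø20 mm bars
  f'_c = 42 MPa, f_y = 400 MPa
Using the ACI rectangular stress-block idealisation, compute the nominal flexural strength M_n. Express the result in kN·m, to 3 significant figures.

M_n ≈ 133 kN·m

A_s = 3 × 314 = 942 mm².
T = A_s f_y = 942 × 400 = 376800 N = 376.8 kN.
From C = T: a = T/(0.85 f'_c b) = 376800/(0.85 × 42 × 235) = 44.91 mm.
M_n = T(d − a/2) = 376.8 kN × (375 − 22.455) mm = 132.84 kN·m.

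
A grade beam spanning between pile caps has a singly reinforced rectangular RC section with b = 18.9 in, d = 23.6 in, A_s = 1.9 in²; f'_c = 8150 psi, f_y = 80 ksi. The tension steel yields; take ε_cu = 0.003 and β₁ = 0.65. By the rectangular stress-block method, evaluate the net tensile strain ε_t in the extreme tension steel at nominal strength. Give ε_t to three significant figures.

a = A_s f_y/(0.85 f'_c b) = 1.161 in.
β₁ = 0.65, so c = a/β₁ = 1.161/0.65 = 1.786 in.
From the linear strain diagram with ε_cu = 0.003: ε_t = 0.003 (d − c)/c = 0.003 × (23.6 − 1.786)/1.786 = 0.0366.
Since ε_t ≥ 0.005, the section is tension-controlled.

ε_t ≈ 0.0366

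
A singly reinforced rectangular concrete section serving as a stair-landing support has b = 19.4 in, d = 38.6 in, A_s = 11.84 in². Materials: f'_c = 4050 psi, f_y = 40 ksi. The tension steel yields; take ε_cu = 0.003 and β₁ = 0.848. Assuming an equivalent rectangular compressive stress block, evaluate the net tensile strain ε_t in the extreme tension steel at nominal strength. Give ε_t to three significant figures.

a = A_s f_y/(0.85 f'_c b) = 7.091 in.
β₁ = 0.848, so c = a/β₁ = 7.091/0.848 = 8.362 in.
From the linear strain diagram with ε_cu = 0.003: ε_t = 0.003 (d − c)/c = 0.003 × (38.6 − 8.362)/8.362 = 0.0108.
Since ε_t ≥ 0.005, the section is tension-controlled.

ε_t ≈ 0.0108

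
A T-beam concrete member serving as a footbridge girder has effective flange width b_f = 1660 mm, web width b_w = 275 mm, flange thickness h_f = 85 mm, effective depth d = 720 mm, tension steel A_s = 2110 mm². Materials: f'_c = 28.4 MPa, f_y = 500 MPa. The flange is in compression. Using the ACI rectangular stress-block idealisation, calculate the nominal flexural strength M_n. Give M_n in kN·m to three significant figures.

Tension: T = A_s f_y = 2110 × 500 = 1055000 N.
Try a within the flange: a = T/(0.85 f'_c b_f) = 1055000/(0.85 × 28.4 × 1660) = 26.33 mm.
Since a = 26.33 ≤ h_f = 85 mm, the stress block lies entirely in the flange; analyse as a rectangular beam of width b_f.
M_n = T(d − a/2) = 1055000 × (720 − 13.165) = 745.71 × 10⁶ N·mm.
M_n = 745.71 kN·m.

M_n ≈ 746 kN·m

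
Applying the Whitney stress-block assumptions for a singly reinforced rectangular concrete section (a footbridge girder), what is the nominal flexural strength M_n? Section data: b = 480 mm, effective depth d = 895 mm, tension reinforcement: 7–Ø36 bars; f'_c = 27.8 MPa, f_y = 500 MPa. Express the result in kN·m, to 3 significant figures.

A_s = 7 × 1018 = 7126 mm².
T = A_s f_y = 7126 × 500 = 3563000 N = 3563 kN.
From C = T: a = T/(0.85 f'_c b) = 3563000/(0.85 × 27.8 × 480) = 314.13 mm.
M_n = T(d − a/2) = 3563 kN × (895 − 157.065) mm = 2629.26 kN·m.

M_n ≈ 2630 kN·m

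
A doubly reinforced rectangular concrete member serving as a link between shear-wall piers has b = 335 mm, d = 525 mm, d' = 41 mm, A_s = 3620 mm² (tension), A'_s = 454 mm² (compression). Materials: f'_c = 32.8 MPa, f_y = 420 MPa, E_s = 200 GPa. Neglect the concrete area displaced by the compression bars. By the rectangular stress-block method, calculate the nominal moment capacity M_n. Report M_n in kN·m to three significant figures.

M_n ≈ 696 kN·m

Assume both tension and compression steel yield.
Net tension couple steel: A_s − A'_s = 3166 mm².
a = (A_s − A'_s) f_y / (0.85 f'_c b) = 1329720/(0.85 × 32.8 × 335) = 142.37 mm.
c = a/β₁ = 142.37/0.816 = 174.47 mm; ε'_s = 0.003(c − d')/c = 0.0023 ≥ f_y/E_s = 0.0021, so compression steel does yield.
M_n = (A_s − A'_s) f_y (d − a/2) + A'_s f_y (d − d') = [1329720 × (525 − 71.185) + 190680 × (525 − 41)] × 10⁻⁶ = 603.45 + 92.29 = 695.74 kN·m.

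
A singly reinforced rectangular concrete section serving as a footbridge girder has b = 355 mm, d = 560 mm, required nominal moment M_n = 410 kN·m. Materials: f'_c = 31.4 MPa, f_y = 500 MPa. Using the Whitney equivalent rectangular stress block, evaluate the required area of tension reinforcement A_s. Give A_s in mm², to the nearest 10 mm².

A_s ≈ 1580 mm²

With M_n = 0.85 f'_c a b (d − a/2), solve the quadratic for a:
a = d − √(d² − 2M_n/(0.85 f'_c b)) = 560 − √(560² − 2 × 410×10⁶/(0.85 × 31.4 × 355)) = 83.50 mm.
A_s = 0.85 f'_c a b / f_y = 0.85 × 31.4 × 83.50 × 355 / 500 = 1582.3 mm².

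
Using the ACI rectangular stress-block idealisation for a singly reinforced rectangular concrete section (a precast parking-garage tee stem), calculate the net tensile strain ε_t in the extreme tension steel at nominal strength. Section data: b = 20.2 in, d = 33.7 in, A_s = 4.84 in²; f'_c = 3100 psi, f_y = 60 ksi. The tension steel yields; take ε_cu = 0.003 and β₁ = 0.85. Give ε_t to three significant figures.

ε_t ≈ 0.0128

a = A_s f_y/(0.85 f'_c b) = 5.456 in.
β₁ = 0.85, so c = a/β₁ = 5.456/0.85 = 6.419 in.
From the linear strain diagram with ε_cu = 0.003: ε_t = 0.003 (d − c)/c = 0.003 × (33.7 − 6.419)/6.419 = 0.0128.
Since ε_t ≥ 0.005, the section is tension-controlled.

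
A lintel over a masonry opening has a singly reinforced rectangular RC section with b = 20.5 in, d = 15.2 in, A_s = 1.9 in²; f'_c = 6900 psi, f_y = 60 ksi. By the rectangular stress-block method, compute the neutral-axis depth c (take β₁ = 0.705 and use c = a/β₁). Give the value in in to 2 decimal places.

T = A_s f_y = 1.9 × 60 = 114 kips.
a = T/(0.85 f'_c b) = 114/(0.85 × 6.9 × 20.5) = 0.9482 in.
With β₁ = 0.705, c = a/β₁ = 0.9482/0.705 = 1.34 in.

c ≈ 1.34 in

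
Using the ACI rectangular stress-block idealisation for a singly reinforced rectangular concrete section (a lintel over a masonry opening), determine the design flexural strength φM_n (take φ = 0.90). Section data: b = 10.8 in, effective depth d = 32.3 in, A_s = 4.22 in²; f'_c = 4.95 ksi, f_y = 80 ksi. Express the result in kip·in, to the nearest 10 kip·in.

φM_n ≈ 8690 kip·in

T = A_s f_y = 4.22 × 80 = 337.6 kips.
a = T/(0.85 f'_c b) = 337.6/(0.85 × 4.95 × 10.8) = 7.429 in.
M_n = T(d − a/2) = 337.6 × (32.3 − 3.7145) = 9650.5 kip·in.
φM_n = 0.90 × 9650.5 = 8685.5 kip·in.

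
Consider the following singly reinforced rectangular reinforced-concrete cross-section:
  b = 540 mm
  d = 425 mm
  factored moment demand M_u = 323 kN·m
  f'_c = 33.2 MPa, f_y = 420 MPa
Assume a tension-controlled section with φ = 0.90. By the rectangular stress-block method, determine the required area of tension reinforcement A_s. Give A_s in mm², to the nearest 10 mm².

M_n = M_u/φ = 323/0.90 = 358.889 kN·m.
With M_n = 0.85 f'_c a b (d − a/2), solve the quadratic for a:
a = d − √(d² − 2M_n/(0.85 f'_c b)) = 425 − √(425² − 2 × 358.889×10⁶/(0.85 × 33.2 × 540)) = 59.59 mm.
A_s = 0.85 f'_c a b / f_y = 0.85 × 33.2 × 59.59 × 540 / 420 = 2162.1 mm².

A_s ≈ 2160 mm²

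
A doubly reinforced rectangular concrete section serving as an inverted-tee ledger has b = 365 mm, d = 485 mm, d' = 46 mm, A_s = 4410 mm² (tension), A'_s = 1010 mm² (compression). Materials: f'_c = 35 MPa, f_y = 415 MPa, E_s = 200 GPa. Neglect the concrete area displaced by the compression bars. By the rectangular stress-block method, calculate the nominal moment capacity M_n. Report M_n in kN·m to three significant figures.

Assume both tension and compression steel yield.
Net tension couple steel: A_s − A'_s = 3400 mm².
a = (A_s − A'_s) f_y / (0.85 f'_c b) = 1411000/(0.85 × 35 × 365) = 129.94 mm.
c = a/β₁ = 129.94/0.8 = 162.43 mm; ε'_s = 0.003(c − d')/c = 0.0022 ≥ f_y/E_s = 0.0021, so compression steel does yield.
M_n = (A_s − A'_s) f_y (d − a/2) + A'_s f_y (d − d') = [1411000 × (485 − 64.97) + 419150 × (485 − 46)] × 10⁻⁶ = 592.66 + 184.01 = 776.67 kN·m.

M_n ≈ 777 kN·m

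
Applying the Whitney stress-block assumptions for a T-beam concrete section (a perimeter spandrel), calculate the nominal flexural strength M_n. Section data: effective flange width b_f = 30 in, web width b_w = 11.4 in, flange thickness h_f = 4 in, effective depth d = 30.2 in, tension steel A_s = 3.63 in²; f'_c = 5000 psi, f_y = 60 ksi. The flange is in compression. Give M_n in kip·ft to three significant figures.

M_n ≈ 533 kip·ft

Tension: T = A_s f_y = 3.63 × 60 = 217.8 kips.
Try a within the flange: a = T/(0.85 f'_c b_f) = 217.8/(0.85 × 5 × 30) = 1.708 in.
Since a = 1.708 ≤ h_f = 4 in, the stress block lies entirely in the flange; analyse as a rectangular beam of width b_f.
M_n = T(d − a/2) = 217.8 × (30.2 − 0.854) = 6391.6 kip·in.
M_n = 6391.6/12 = 532.63 kip·ft.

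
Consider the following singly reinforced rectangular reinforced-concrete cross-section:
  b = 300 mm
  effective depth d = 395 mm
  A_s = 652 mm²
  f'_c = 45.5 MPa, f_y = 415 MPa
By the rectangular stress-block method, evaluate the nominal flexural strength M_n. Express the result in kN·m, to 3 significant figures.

M_n ≈ 104 kN·m

T = A_s f_y = 652 × 415 = 270580 N = 270.58 kN.
From C = T: a = T/(0.85 f'_c b) = 270580/(0.85 × 45.5 × 300) = 23.32 mm.
M_n = T(d − a/2) = 270.58 kN × (395 − 11.66) mm = 103.72 kN·m.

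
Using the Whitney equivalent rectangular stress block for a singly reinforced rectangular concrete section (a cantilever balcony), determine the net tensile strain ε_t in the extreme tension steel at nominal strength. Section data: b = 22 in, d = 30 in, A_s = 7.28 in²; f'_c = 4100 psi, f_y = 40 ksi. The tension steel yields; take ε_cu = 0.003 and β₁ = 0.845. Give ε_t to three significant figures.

a = A_s f_y/(0.85 f'_c b) = 3.798 in.
β₁ = 0.845, so c = a/β₁ = 3.798/0.845 = 4.495 in.
From the linear strain diagram with ε_cu = 0.003: ε_t = 0.003 (d − c)/c = 0.003 × (30 − 4.495)/4.495 = 0.0170.
Since ε_t ≥ 0.005, the section is tension-controlled.

ε_t ≈ 0.0170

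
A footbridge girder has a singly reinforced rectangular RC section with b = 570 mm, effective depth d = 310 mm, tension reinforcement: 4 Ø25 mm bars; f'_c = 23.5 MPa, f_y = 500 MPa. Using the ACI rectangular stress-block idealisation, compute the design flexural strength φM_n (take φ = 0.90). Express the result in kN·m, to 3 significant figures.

A_s = 4 × 491 = 1964 mm².
T = A_s f_y = 1964 × 500 = 982000 N = 982 kN.
From C = T: a = T/(0.85 f'_c b) = 982000/(0.85 × 23.5 × 570) = 86.25 mm.
M_n = T(d − a/2) = 982 kN × (310 − 43.125) mm = 262.07 kN·m.
φM_n = 0.90 × 262.07 = 235.86 kN·m.

φM_n ≈ 236 kN·m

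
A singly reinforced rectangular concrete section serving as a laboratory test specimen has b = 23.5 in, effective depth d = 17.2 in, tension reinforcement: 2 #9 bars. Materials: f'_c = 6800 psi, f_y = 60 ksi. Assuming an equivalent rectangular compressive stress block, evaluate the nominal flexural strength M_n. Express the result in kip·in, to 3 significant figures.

M_n ≈ 2010 kip·in

A_s = 2 × 1 = 2 in².
T = A_s f_y = 2 × 60 = 120 kips.
a = T/(0.85 f'_c b) = 120/(0.85 × 6.8 × 23.5) = 0.883 in.
M_n = T(d − a/2) = 120 × (17.2 − 0.4415) = 2011.0 kip·in.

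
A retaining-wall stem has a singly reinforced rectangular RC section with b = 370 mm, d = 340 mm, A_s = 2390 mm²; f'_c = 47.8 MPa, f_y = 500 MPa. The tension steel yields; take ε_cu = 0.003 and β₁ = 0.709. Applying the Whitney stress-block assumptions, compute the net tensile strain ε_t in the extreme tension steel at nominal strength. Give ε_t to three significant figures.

ε_t ≈ 0.00610

a = A_s f_y/(0.85 f'_c b) = 79.49 mm.
β₁ = 0.709, so c = a/β₁ = 79.49/0.709 = 112.12 mm.
From the linear strain diagram with ε_cu = 0.003: ε_t = 0.003 (d − c)/c = 0.003 × (340 − 112.12)/112.12 = 0.00610.
Since ε_t ≥ 0.005, the section is tension-controlled.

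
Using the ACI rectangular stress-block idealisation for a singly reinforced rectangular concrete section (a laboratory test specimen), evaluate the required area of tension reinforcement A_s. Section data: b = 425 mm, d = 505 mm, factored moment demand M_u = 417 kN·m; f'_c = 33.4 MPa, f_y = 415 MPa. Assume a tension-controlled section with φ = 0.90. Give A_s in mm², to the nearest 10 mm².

M_n = M_u/φ = 417/0.90 = 463.333 kN·m.
With M_n = 0.85 f'_c a b (d − a/2), solve the quadratic for a:
a = d − √(d² − 2M_n/(0.85 f'_c b)) = 505 − √(505² − 2 × 463.333×10⁶/(0.85 × 33.4 × 425)) = 82.83 mm.
A_s = 0.85 f'_c a b / f_y = 0.85 × 33.4 × 82.83 × 425 / 415 = 2408.2 mm².

A_s ≈ 2410 mm²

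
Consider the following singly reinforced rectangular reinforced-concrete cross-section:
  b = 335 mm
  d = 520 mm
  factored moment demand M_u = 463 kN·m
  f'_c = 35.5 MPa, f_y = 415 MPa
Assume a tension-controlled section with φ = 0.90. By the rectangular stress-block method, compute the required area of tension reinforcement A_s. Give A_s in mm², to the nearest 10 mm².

A_s ≈ 2660 mm²

M_n = M_u/φ = 463/0.90 = 514.444 kN·m.
With M_n = 0.85 f'_c a b (d − a/2), solve the quadratic for a:
a = d − √(d² − 2M_n/(0.85 f'_c b)) = 520 − √(520² − 2 × 514.444×10⁶/(0.85 × 35.5 × 335)) = 109.37 mm.
A_s = 0.85 f'_c a b / f_y = 0.85 × 35.5 × 109.37 × 335 / 415 = 2664.0 mm².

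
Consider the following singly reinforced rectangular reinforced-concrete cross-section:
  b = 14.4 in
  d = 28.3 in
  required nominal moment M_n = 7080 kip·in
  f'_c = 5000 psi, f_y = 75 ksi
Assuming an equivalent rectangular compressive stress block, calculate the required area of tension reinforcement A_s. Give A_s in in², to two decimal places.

A_s ≈ 3.62 in²

From M_n = 0.85 f'_c a b (d − a/2):
a = d − √(d² − 2M_n/(0.85 f'_c b)) = 28.3 − √(28.3² − 2 × 7080/(0.85 × 5 × 14.4)) = 4.435 in.
A_s = 0.85 f'_c a b / f_y = 0.85 × 5 × 4.435 × 14.4 / 75 = 3.619 in².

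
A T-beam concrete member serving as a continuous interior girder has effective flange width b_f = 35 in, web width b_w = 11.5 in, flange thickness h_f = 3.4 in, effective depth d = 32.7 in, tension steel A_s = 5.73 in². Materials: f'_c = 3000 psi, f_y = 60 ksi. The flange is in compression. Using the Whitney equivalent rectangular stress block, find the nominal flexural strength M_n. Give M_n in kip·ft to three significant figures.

Tension: T = A_s f_y = 5.73 × 60 = 343.8 kips.
Try a within the flange: a = T/(0.85 f'_c b_f) = 343.8/(0.85 × 3 × 35) = 3.852 in.
a = 3.852 > h_f = 3.4 in: the block extends into the web. Split into flange-overhang and web parts.
C_f = 0.85 f'_c (b_f − b_w) h_f = 0.85 × 3 × (35 − 11.5) × 3.4 = 203.7 kips.
Remaining web compression depth: a_w = (T − C_f)/(0.85 f'_c b_w) = (343.8 − 203.7)/(0.85 × 3 × 11.5) = 4.777 in.
M_n = C_f(d − h_f/2) + (T − C_f)(d − a_w/2) = 203.7 × (32.7 − 1.7) + 140.1 × (32.7 − 2.3885) = 6314.7 + 4246.6 = 10561.3 kip·in.
M_n = 10561.3/12 = 880.11 kip·ft.

M_n ≈ 880 kip·ft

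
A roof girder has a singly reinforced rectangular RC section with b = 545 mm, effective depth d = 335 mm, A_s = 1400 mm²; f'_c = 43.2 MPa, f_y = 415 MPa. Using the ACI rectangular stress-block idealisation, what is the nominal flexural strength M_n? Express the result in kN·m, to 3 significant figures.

T = A_s f_y = 1400 × 415 = 581000 N = 581 kN.
From C = T: a = T/(0.85 f'_c b) = 581000/(0.85 × 43.2 × 545) = 29.03 mm.
M_n = T(d − a/2) = 581 kN × (335 − 14.515) mm = 186.20 kN·m.

M_n ≈ 186 kN·m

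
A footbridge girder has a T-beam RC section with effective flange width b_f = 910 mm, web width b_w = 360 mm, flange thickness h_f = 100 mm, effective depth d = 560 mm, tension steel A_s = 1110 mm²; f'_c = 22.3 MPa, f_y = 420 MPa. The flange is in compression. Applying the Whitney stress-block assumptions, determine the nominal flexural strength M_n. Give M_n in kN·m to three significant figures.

M_n ≈ 255 kN·m

Tension: T = A_s f_y = 1110 × 420 = 466200 N.
Try a within the flange: a = T/(0.85 f'_c b_f) = 466200/(0.85 × 22.3 × 910) = 27.03 mm.
Since a = 27.03 ≤ h_f = 100 mm, the stress block lies entirely in the flange; analyse as a rectangular beam of width b_f.
M_n = T(d − a/2) = 466200 × (560 − 13.515) = 254.77 × 10⁶ N·mm.
M_n = 254.77 kN·m.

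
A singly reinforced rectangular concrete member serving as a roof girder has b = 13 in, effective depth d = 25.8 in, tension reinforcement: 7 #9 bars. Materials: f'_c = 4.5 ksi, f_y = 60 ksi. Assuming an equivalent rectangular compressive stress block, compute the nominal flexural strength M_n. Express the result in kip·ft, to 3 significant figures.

M_n ≈ 755 kip·ft

A_s = 7 × 1 = 7 in².
T = A_s f_y = 7 × 60 = 420 kips.
a = T/(0.85 f'_c b) = 420/(0.85 × 4.5 × 13) = 8.446 in.
M_n = T(d − a/2) = 420 × (25.8 − 4.223) = 9062.3 kip·in = 9062.3/12 = 755.19 kip·ft.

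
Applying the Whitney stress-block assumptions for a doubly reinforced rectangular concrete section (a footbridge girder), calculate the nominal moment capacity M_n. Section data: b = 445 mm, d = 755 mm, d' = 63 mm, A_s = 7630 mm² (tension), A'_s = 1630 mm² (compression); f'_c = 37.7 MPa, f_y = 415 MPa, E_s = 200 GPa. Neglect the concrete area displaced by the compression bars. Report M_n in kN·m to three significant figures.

Assume both tension and compression steel yield.
Net tension couple steel: A_s − A'_s = 6000 mm².
a = (A_s − A'_s) f_y / (0.85 f'_c b) = 2490000/(0.85 × 37.7 × 445) = 174.61 mm.
c = a/β₁ = 174.61/0.781 = 223.57 mm; ε'_s = 0.003(c − d')/c = 0.0022 ≥ f_y/E_s = 0.0021, so compression steel does yield.
M_n = (A_s − A'_s) f_y (d − a/2) + A'_s f_y (d − d') = [2490000 × (755 − 87.305) + 676450 × (755 − 63)] × 10⁻⁶ = 1662.56 + 468.10 = 2130.66 kN·m.

M_n ≈ 2130 kN·m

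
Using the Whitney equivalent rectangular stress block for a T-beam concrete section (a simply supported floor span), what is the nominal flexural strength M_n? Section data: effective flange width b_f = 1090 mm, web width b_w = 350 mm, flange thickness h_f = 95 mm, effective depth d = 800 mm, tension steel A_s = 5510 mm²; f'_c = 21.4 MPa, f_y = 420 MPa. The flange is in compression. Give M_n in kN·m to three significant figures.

M_n ≈ 1710 kN·m

Tension: T = A_s f_y = 5510 × 420 = 2314200 N.
Try a within the flange: a = T/(0.85 f'_c b_f) = 2314200/(0.85 × 21.4 × 1090) = 116.72 mm.
a = 116.72 > h_f = 95 mm: the block extends into the web. Split into flange-overhang and web parts.
C_f = 0.85 f'_c (b_f − b_w) h_f = 0.85 × 21.4 × (1090 − 350) × 95 = 1278757 N.
Remaining web compression depth: a_w = (T − C_f)/(0.85 f'_c b_w) = (2314200 − 1278757)/(0.85 × 21.4 × 350) = 162.64 mm.
M_n = C_f(d − h_f/2) + (T − C_f)(d − a_w/2) = 1278757 × (800 − 47.5) + 1035443 × (800 − 81.32) = 962.26 + 744.15 = 1706.41 × 10⁶ N·mm.
M_n = 1706.41 kN·m.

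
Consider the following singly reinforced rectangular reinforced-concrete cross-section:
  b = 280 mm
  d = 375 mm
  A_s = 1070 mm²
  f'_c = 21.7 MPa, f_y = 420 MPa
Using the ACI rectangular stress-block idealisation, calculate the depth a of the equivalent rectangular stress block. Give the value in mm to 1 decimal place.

a ≈ 87.0 mm

T = A_s f_y = 1070 × 420 = 449400 N = 449.4 kN.
Setting C = 0.85 f'_c a b equal to T: a = 449400/(0.85 × 21.7 × 280) = 87.0 mm.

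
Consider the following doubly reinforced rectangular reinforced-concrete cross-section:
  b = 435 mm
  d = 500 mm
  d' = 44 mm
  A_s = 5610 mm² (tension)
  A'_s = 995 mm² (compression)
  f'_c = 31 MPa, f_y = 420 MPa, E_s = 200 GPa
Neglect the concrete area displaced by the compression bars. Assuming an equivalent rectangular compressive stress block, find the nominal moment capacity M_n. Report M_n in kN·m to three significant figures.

M_n ≈ 996 kN·m

Assume both tension and compression steel yield.
Net tension couple steel: A_s − A'_s = 4615 mm².
a = (A_s − A'_s) f_y / (0.85 f'_c b) = 1938300/(0.85 × 31 × 435) = 169.10 mm.
c = a/β₁ = 169.10/0.829 = 203.98 mm; ε'_s = 0.003(c − d')/c = 0.0024 ≥ f_y/E_s = 0.0021, so compression steel does yield.
M_n = (A_s − A'_s) f_y (d − a/2) + A'_s f_y (d − d') = [1938300 × (500 − 84.55) + 417900 × (500 − 44)] × 10⁻⁶ = 805.27 + 190.56 = 995.83 kN·m.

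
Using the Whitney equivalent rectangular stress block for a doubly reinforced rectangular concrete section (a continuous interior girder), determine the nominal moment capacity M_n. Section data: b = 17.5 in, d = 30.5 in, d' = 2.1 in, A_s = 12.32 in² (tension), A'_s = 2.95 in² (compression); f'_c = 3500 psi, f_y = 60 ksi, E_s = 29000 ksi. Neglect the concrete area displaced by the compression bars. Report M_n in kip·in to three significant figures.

Assume both steels yield.
a = (A_s − A'_s) f_y/(0.85 f'_c b) = (12.32 − 2.95) × 60/(0.85 × 3.5 × 17.5) = 10.799 in.
c = a/β₁ = 10.799/0.85 = 12.705 in; ε'_s = 0.003(c − d')/c = 0.0025 ≥ ε_y = 0.0021, so the compression steel yields.
M_n = (A_s − A'_s) f_y (d − a/2) + A'_s f_y (d − d') = 562.2 × (30.5 − 5.3995) + 177 × (30.5 − 2.1) = 14111.5 + 5026.8 = 19138.3 kip·in.

M_n ≈ 19100 kip·in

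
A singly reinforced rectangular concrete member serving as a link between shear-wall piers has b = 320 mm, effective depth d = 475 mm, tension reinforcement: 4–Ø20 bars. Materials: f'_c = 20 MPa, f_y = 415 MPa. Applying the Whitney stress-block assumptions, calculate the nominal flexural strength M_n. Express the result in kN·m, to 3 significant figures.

M_n ≈ 223 kN·m

A_s = 4 × 314 = 1256 mm².
T = A_s f_y = 1256 × 415 = 521240 N = 521.24 kN.
From C = T: a = T/(0.85 f'_c b) = 521240/(0.85 × 20 × 320) = 95.82 mm.
M_n = T(d − a/2) = 521.24 kN × (475 − 47.91) mm = 222.62 kN·m.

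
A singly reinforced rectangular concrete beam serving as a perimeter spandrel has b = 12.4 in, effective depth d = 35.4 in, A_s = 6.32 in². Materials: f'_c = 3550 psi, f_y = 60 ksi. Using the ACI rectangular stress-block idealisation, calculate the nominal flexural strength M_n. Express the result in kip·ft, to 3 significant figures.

M_n ≈ 959 kip·ft

T = A_s f_y = 6.32 × 60 = 379.2 kips.
a = T/(0.85 f'_c b) = 379.2/(0.85 × 3.55 × 12.4) = 10.134 in.
M_n = T(d − a/2) = 379.2 × (35.4 − 5.067) = 11502.3 kip·in = 11502.3/12 = 958.53 kip·ft.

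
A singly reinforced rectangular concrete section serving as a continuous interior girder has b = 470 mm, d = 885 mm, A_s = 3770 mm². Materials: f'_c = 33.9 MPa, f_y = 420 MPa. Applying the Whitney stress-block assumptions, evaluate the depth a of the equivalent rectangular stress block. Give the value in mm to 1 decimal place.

a ≈ 116.9 mm

T = A_s f_y = 3770 × 420 = 1583400 N = 1583.4 kN.
Setting C = 0.85 f'_c a b equal to T: a = 1583400/(0.85 × 33.9 × 470) = 116.9 mm.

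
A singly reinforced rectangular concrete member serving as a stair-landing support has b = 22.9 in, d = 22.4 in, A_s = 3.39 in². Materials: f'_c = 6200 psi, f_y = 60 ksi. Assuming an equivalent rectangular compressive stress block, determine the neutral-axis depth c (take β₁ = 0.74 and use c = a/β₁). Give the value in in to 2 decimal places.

c ≈ 2.28 in

T = A_s f_y = 3.39 × 60 = 203.4 kips.
a = T/(0.85 f'_c b) = 203.4/(0.85 × 6.2 × 22.9) = 1.6854 in.
With β₁ = 0.74, c = a/β₁ = 1.6854/0.74 = 2.28 in.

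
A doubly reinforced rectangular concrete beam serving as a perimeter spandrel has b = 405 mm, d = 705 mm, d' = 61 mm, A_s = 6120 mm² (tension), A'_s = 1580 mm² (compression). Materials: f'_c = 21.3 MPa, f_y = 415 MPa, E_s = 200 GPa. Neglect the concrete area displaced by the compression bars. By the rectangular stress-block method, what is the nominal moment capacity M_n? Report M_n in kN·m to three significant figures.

M_n ≈ 1510 kN·m

Assume both tension and compression steel yield.
Net tension couple steel: A_s − A'_s = 4540 mm².
a = (A_s − A'_s) f_y / (0.85 f'_c b) = 1884100/(0.85 × 21.3 × 405) = 256.95 mm.
c = a/β₁ = 256.95/0.85 = 302.29 mm; ε'_s = 0.003(c − d')/c = 0.0024 ≥ f_y/E_s = 0.0021, so compression steel does yield.
M_n = (A_s − A'_s) f_y (d − a/2) + A'_s f_y (d − d') = [1884100 × (705 − 128.475) + 655700 × (705 − 61)] × 10⁻⁶ = 1086.23 + 422.27 = 1508.50 kN·m.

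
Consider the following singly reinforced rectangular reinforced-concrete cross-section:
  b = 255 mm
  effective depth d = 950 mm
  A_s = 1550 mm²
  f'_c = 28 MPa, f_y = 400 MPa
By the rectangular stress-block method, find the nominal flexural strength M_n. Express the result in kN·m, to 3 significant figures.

T = A_s f_y = 1550 × 400 = 620000 N = 620 kN.
From C = T: a = T/(0.85 f'_c b) = 620000/(0.85 × 28 × 255) = 102.16 mm.
M_n = T(d − a/2) = 620 kN × (950 − 51.08) mm = 557.33 kN·m.

M_n ≈ 557 kN·m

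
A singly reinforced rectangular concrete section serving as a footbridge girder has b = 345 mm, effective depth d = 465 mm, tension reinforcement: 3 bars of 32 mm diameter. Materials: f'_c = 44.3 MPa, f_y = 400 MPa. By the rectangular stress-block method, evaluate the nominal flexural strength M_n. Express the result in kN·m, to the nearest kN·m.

M_n ≈ 413 kN·m

A_s = 3 × 804 = 2412 mm².
T = A_s f_y = 2412 × 400 = 964800 N = 964.8 kN.
From C = T: a = T/(0.85 f'_c b) = 964800/(0.85 × 44.3 × 345) = 74.27 mm.
M_n = T(d − a/2) = 964.8 kN × (465 − 37.135) mm = 412.80 kN·m.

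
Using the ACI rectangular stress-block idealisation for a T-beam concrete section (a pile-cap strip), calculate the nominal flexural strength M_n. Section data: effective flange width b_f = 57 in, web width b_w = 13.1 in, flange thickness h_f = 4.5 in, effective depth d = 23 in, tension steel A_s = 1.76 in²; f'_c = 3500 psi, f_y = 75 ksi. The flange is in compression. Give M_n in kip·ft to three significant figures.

M_n ≈ 249 kip·ft

Tension: T = A_s f_y = 1.76 × 75 = 132 kips.
Try a within the flange: a = T/(0.85 f'_c b_f) = 132/(0.85 × 3.5 × 57) = 0.778 in.
Since a = 0.778 ≤ h_f = 4.5 in, the stress block lies entirely in the flange; analyse as a rectangular beam of width b_f.
M_n = T(d − a/2) = 132 × (23 − 0.389) = 2984.7 kip·in.
M_n = 2984.7/12 = 248.73 kip·ft.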